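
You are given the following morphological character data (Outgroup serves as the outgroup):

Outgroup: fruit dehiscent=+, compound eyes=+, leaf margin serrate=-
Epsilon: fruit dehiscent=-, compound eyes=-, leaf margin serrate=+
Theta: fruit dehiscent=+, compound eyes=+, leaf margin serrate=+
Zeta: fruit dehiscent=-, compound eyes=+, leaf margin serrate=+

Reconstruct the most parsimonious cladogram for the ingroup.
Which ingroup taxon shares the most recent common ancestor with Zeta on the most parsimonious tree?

Epsilon

Character polarity is set by the outgroup: the derived state is whichever differs from the outgroup's state, so for fruit dehiscent, compound eyes the derived state is '-', and for the remaining characters it is '+'.
fruit dehiscent: derived state '-' in Epsilon and Zeta only — synapomorphy for {Epsilon, Zeta}.
compound eyes (derived state '-') is unique to Epsilon (autapomorphy; uninformative for grouping).
leaf margin serrate (derived state '+') is shared by all ingroup taxa — unites the whole ingroup.
Most parsimonious ingroup topology: ((Zeta,Epsilon),Theta).
Zeta and Epsilon form a cherry on this tree, so they are sister taxa.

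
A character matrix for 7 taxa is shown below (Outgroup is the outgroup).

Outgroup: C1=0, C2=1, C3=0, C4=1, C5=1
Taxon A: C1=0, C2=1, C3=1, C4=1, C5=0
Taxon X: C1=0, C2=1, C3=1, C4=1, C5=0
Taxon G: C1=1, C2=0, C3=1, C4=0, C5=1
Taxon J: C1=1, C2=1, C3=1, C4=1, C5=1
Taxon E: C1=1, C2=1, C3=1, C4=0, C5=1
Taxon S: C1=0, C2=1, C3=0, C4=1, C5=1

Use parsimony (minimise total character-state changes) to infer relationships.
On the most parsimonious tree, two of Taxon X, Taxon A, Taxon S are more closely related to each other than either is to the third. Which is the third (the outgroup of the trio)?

Character polarity is set by the outgroup: the derived state is whichever differs from the outgroup's state, so for C2, C4, C5 the derived state is '0', and for the remaining characters it is '1'.
C1: derived state '1' in Taxon E, Taxon G, and Taxon J only — synapomorphy for {Taxon E, Taxon G, Taxon J}.
C2: derived state '0' in Taxon G only — an autapomorphy, so it tells us nothing about relationships among taxa.
Only Taxon A, Taxon E, Taxon G, Taxon J, and Taxon X show the derived state '1' for C3, supporting them as a clade.
C4: derived state '0' in Taxon E and Taxon G only — synapomorphy for {Taxon E, Taxon G}.
Only Taxon A and Taxon X show the derived state '0' for C5, supporting them as a clade.
Most parsimonious ingroup topology: (((Taxon A,Taxon X),((Taxon G,Taxon E),Taxon J)),Taxon S).
Taxon A and Taxon X share a more recent common ancestor with each other than either does with Taxon S, so Taxon S is the least closely related of the three.

Taxon S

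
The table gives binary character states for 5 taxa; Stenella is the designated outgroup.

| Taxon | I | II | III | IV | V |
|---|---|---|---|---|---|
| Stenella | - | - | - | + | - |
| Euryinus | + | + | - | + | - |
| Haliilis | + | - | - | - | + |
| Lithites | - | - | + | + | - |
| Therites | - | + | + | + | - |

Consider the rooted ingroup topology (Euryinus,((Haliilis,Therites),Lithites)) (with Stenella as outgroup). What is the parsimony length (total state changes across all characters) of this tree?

Map each character onto (Euryinus,((Haliilis,Therites),Lithites)) (rooted by Stenella) and count the minimum state changes it requires (Fitch parsimony):
I: 2; II: 2; III: 2; IV: 1; V: 1.
Total tree length = 8.

8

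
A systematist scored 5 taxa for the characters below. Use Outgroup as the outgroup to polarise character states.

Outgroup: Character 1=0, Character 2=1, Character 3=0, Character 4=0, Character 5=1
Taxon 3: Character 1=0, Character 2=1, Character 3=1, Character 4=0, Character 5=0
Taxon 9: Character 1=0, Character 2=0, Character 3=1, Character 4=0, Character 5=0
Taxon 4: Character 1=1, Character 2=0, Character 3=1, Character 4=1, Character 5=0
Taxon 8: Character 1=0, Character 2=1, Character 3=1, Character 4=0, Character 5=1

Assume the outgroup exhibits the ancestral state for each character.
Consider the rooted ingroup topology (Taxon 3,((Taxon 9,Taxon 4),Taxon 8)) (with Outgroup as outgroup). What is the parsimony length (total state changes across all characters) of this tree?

6

Map each character onto (Taxon 3,((Taxon 9,Taxon 4),Taxon 8)) (rooted by Outgroup) and count the minimum state changes it requires (Fitch parsimony):
Character 1: 1; Character 2: 1; Character 3: 1; Character 4: 1; Character 5: 2.
Total tree length = 6.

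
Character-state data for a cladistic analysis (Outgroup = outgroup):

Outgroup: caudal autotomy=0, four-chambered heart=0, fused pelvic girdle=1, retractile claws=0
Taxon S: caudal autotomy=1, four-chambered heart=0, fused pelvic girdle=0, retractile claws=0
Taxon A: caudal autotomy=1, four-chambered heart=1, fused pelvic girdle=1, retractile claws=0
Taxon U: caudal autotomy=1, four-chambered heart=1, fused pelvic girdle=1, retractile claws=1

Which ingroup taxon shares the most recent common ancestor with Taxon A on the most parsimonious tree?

Taxon U

Character polarity is set by the outgroup: the derived state is whichever differs from the outgroup's state, so for fused pelvic girdle the derived state is '0', and for the remaining characters it is '1'.
All ingroup taxa share the derived state '1' for caudal autotomy; it defines the ingroup but does not resolve relationships within it.
Only Taxon A and Taxon U show the derived state '1' for four-chambered heart, supporting them as a clade.
fused pelvic girdle: derived state '0' in Taxon S only — an autapomorphy, so it tells us nothing about relationships among taxa.
retractile claws (derived state '1') is unique to Taxon U (autapomorphy; uninformative for grouping).
Most parsimonious ingroup topology: (Taxon S,(Taxon A,Taxon U)).
Taxon A and Taxon U form a cherry on this tree, so they are sister taxa.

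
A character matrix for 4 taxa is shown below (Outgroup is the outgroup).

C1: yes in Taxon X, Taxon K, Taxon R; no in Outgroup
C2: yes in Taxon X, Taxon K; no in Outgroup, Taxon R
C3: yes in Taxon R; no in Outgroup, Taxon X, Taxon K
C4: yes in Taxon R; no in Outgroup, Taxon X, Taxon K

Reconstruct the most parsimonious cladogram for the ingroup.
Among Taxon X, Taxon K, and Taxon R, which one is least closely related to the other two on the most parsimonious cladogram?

Taxon R

The outgroup has state 'no' for every character, so 'yes' is the derived state throughout.
C1 (derived state 'yes') is shared by all ingroup taxa — unites the whole ingroup.
C2: derived state 'yes' in Taxon K and Taxon X only — synapomorphy for {Taxon K, Taxon X}.
C3 (derived state 'yes') is unique to Taxon R (autapomorphy; uninformative for grouping).
C4: derived state 'yes' in Taxon R only — an autapomorphy, so it tells us nothing about relationships among taxa.
Most parsimonious ingroup topology: ((Taxon X,Taxon K),Taxon R).
Taxon K and Taxon X share a more recent common ancestor with each other than either does with Taxon R, so Taxon R is the least closely related of the three.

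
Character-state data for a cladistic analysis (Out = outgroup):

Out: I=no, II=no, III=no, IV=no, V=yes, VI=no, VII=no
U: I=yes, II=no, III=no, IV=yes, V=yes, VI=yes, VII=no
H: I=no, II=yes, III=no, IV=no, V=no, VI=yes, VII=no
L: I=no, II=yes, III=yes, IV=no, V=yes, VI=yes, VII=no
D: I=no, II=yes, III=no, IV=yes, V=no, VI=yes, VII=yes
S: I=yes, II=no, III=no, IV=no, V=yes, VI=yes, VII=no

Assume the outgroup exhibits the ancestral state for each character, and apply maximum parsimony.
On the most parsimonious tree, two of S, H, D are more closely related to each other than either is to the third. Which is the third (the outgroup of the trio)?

Character polarity is set by the outgroup: the derived state is whichever differs from the outgroup's state, so for V the derived state is 'no', and for the remaining characters it is 'yes'.
I (derived state 'yes') is shared by S and U — a synapomorphy uniting that clade.
II: derived state 'yes' in D, H, and L only — synapomorphy for {D, H, L}.
III (derived state 'yes') is unique to L (autapomorphy; uninformative for grouping).
IV groups D and U, which is incompatible with the clades supported by the remaining characters; treating it as convergent (homoplasy) costs fewer steps than any alternative tree.
V (derived state 'no') is shared by D and H — a synapomorphy uniting that clade.
All ingroup taxa share the derived state 'yes' for VI; it defines the ingroup but does not resolve relationships within it.
VII (derived state 'yes') is unique to D (autapomorphy; uninformative for grouping).
Most parsimonious ingroup topology: ((U,S),((H,D),L)).
D and H share a more recent common ancestor with each other than either does with S, so S is the least closely related of the three.

S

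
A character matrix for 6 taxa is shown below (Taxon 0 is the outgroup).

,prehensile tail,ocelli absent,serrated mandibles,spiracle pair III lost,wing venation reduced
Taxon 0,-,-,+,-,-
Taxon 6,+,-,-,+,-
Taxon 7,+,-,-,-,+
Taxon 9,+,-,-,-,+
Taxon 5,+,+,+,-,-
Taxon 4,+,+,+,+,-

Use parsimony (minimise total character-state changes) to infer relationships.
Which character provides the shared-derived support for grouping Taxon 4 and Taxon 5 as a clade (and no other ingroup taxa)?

ocelli absent

Character polarity is set by the outgroup: the derived state is whichever differs from the outgroup's state, so for serrated mandibles the derived state is '-', and for the remaining characters it is '+'.
All ingroup taxa share the derived state '+' for prehensile tail; it defines the ingroup but does not resolve relationships within it.
ocelli absent: derived state '+' in Taxon 4 and Taxon 5 only — synapomorphy for {Taxon 4, Taxon 5}.
serrated mandibles (derived state '-') is shared by Taxon 6, Taxon 7, and Taxon 9 — a synapomorphy uniting that clade.
spiracle pair III lost (state '+') occurs in Taxon 4 and Taxon 6 but conflicts with the nesting implied by the other characters — most parsimoniously interpreted as homoplasy.
wing venation reduced: derived state '+' in Taxon 7 and Taxon 9 only — synapomorphy for {Taxon 7, Taxon 9}.
Most parsimonious ingroup topology: ((Taxon 6,(Taxon 7,Taxon 9)),(Taxon 5,Taxon 4)).
The clade {Taxon 4, Taxon 5} is supported by ocelli absent: its derived state '+' occurs in exactly those taxa and in no other taxon (including the outgroup).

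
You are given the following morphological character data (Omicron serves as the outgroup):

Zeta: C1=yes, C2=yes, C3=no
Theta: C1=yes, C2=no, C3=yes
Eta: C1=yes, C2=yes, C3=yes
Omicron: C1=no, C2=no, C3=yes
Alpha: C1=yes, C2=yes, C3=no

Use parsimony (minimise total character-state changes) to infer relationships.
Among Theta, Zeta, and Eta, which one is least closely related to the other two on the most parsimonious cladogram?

Character polarity is set by the outgroup: the derived state is whichever differs from the outgroup's state, so for C3 the derived state is 'no', and for the remaining characters it is 'yes'.
All ingroup taxa share the derived state 'yes' for C1; it defines the ingroup but does not resolve relationships within it.
C2 (derived state 'yes') is shared by Alpha, Eta, and Zeta — a synapomorphy uniting that clade.
C3: derived state 'no' in Alpha and Zeta only — synapomorphy for {Alpha, Zeta}.
Most parsimonious ingroup topology: (((Alpha,Zeta),Eta),Theta).
Eta and Zeta share a more recent common ancestor with each other than either does with Theta, so Theta is the least closely related of the three.

Theta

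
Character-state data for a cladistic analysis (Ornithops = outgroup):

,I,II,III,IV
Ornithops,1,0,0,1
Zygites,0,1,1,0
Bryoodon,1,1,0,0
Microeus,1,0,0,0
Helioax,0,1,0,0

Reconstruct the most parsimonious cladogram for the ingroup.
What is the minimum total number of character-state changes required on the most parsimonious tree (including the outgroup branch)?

Character polarity is set by the outgroup: the derived state is whichever differs from the outgroup's state, so for I, IV the derived state is '0', and for the remaining characters it is '1'.
I (derived state '0') is shared by Helioax and Zygites — a synapomorphy uniting that clade.
Only Bryoodon, Helioax, and Zygites show the derived state '1' for II, supporting them as a clade.
III: derived state '1' in Zygites only — an autapomorphy, so it tells us nothing about relationships among taxa.
All ingroup taxa share the derived state '0' for IV; it defines the ingroup but does not resolve relationships within it.
Most parsimonious ingroup topology: (((Zygites,Helioax),Bryoodon),Microeus).
Changes per character on this tree: I: 1; II: 1; III: 1; IV: 1.
Total = 4.

4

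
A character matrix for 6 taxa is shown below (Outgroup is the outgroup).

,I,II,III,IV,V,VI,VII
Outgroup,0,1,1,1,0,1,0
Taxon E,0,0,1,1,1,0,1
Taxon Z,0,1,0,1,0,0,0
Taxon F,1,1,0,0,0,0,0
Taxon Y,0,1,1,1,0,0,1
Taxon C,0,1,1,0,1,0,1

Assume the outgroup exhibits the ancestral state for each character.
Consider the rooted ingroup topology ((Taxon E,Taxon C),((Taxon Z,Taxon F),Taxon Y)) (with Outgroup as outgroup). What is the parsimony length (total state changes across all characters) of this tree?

9

Map each character onto ((Taxon E,Taxon C),((Taxon Z,Taxon F),Taxon Y)) (rooted by Outgroup) and count the minimum state changes it requires (Fitch parsimony):
I: 1; II: 1; III: 1; IV: 2; V: 1; VI: 1; VII: 2.
Total tree length = 9.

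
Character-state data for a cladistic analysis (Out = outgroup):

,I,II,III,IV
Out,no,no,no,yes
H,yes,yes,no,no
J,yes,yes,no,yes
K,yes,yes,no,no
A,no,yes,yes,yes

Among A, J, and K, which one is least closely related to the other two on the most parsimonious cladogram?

Character polarity is set by the outgroup: the derived state is whichever differs from the outgroup's state, so for IV the derived state is 'no', and for the remaining characters it is 'yes'.
I: derived state 'yes' in H, J, and K only — synapomorphy for {H, J, K}.
All ingroup taxa share the derived state 'yes' for II; it defines the ingroup but does not resolve relationships within it.
III (derived state 'yes') is unique to A (autapomorphy; uninformative for grouping).
IV: derived state 'no' in H and K only — synapomorphy for {H, K}.
Most parsimonious ingroup topology: (((H,K),J),A).
J and K share a more recent common ancestor with each other than either does with A, so A is the least closely related of the three.

A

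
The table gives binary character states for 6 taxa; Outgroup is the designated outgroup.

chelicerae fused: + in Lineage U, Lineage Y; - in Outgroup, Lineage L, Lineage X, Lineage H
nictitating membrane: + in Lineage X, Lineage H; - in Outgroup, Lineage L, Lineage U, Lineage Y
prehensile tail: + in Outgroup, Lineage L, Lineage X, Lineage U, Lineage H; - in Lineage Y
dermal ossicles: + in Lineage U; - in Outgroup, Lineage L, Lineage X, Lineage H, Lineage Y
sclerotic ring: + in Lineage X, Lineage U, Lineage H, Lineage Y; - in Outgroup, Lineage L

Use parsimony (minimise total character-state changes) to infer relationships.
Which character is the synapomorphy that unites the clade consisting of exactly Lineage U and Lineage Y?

Character polarity is set by the outgroup: the derived state is whichever differs from the outgroup's state, so for prehensile tail the derived state is '-', and for the remaining characters it is '+'.
chelicerae fused (derived state '+') is shared by Lineage U and Lineage Y — a synapomorphy uniting that clade.
nictitating membrane (derived state '+') is shared by Lineage H and Lineage X — a synapomorphy uniting that clade.
prehensile tail: derived state '-' in Lineage Y only — an autapomorphy, so it tells us nothing about relationships among taxa.
dermal ossicles (derived state '+') is unique to Lineage U (autapomorphy; uninformative for grouping).
sclerotic ring: derived state '+' in Lineage H, Lineage U, Lineage X, and Lineage Y only — synapomorphy for {Lineage H, Lineage U, Lineage X, Lineage Y}.
Most parsimonious ingroup topology: (Lineage L,((Lineage X,Lineage H),(Lineage U,Lineage Y))).
The clade {Lineage U, Lineage Y} is supported by chelicerae fused: its derived state '+' occurs in exactly those taxa and in no other taxon (including the outgroup).

chelicerae fused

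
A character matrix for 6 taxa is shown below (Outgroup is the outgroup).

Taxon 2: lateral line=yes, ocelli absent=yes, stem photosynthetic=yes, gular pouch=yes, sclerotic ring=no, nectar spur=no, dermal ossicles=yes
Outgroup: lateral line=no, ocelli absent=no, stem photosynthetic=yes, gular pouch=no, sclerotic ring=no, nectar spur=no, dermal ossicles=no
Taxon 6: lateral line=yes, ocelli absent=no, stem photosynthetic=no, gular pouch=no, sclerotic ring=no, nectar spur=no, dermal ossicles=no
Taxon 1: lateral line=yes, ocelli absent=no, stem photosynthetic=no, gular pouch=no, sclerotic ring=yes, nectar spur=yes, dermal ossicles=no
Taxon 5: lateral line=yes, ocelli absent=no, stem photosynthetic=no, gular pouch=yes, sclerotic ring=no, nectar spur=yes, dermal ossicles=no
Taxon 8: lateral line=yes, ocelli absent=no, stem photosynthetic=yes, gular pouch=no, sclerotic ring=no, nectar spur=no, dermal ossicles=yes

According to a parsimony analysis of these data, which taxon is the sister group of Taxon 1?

Character polarity is set by the outgroup: the derived state is whichever differs from the outgroup's state, so for stem photosynthetic the derived state is 'no', and for the remaining characters it is 'yes'.
lateral line (derived state 'yes') is shared by all ingroup taxa — unites the whole ingroup.
ocelli absent (derived state 'yes') is unique to Taxon 2 (autapomorphy; uninformative for grouping).
Only Taxon 1, Taxon 5, and Taxon 6 show the derived state 'no' for stem photosynthetic, supporting them as a clade.
gular pouch (state 'yes') occurs in Taxon 2 and Taxon 5 but conflicts with the nesting implied by the other characters — most parsimoniously interpreted as homoplasy.
sclerotic ring (derived state 'yes') is unique to Taxon 1 (autapomorphy; uninformative for grouping).
Only Taxon 1 and Taxon 5 show the derived state 'yes' for nectar spur, supporting them as a clade.
dermal ossicles (derived state 'yes') is shared by Taxon 2 and Taxon 8 — a synapomorphy uniting that clade.
Most parsimonious ingroup topology: ((Taxon 8,Taxon 2),((Taxon 1,Taxon 5),Taxon 6)).
Taxon 1 and Taxon 5 form a cherry on this tree, so they are sister taxa.

Taxon 5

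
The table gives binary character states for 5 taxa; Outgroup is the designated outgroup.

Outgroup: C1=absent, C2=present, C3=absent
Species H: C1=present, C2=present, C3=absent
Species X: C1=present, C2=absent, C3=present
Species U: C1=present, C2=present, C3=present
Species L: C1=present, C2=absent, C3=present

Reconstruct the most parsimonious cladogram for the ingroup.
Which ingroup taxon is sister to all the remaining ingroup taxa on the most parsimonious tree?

Species H

Character polarity is set by the outgroup: the derived state is whichever differs from the outgroup's state, so for C2 the derived state is 'absent', and for the remaining characters it is 'present'.
All ingroup taxa share the derived state 'present' for C1; it defines the ingroup but does not resolve relationships within it.
C2 (derived state 'absent') is shared by Species L and Species X — a synapomorphy uniting that clade.
Only Species L, Species U, and Species X show the derived state 'present' for C3, supporting them as a clade.
Most parsimonious ingroup topology: (Species H,((Species X,Species L),Species U)).
Species H is sister to the clade containing all other ingroup taxa, so it is the earliest-diverging (most basal) ingroup lineage.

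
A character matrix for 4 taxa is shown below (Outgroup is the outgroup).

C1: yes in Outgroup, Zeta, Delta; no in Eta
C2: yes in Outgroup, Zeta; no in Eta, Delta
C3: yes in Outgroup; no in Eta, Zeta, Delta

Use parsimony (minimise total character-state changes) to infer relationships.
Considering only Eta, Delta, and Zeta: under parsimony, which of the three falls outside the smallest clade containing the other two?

Zeta

The outgroup has state 'yes' for every character, so 'no' is the derived state throughout.
C1 (derived state 'no') is unique to Eta (autapomorphy; uninformative for grouping).
Only Delta and Eta show the derived state 'no' for C2, supporting them as a clade.
C3 (derived state 'no') is shared by all ingroup taxa — unites the whole ingroup.
Most parsimonious ingroup topology: (Zeta,(Delta,Eta)).
Delta and Eta share a more recent common ancestor with each other than either does with Zeta, so Zeta is the least closely related of the three.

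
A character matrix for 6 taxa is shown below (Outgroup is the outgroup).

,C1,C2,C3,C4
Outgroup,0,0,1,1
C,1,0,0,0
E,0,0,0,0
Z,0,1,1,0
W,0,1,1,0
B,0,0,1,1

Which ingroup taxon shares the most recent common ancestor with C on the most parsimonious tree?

E

Character polarity is set by the outgroup: the derived state is whichever differs from the outgroup's state, so for C3, C4 the derived state is '0', and for the remaining characters it is '1'.
C1 (derived state '1') is unique to C (autapomorphy; uninformative for grouping).
C2 (derived state '1') is shared by W and Z — a synapomorphy uniting that clade.
C3: derived state '0' in C and E only — synapomorphy for {C, E}.
C4: derived state '0' in C, E, W, and Z only — synapomorphy for {C, E, W, Z}.
Most parsimonious ingroup topology: (((C,E),(Z,W)),B).
C and E form a cherry on this tree, so they are sister taxa.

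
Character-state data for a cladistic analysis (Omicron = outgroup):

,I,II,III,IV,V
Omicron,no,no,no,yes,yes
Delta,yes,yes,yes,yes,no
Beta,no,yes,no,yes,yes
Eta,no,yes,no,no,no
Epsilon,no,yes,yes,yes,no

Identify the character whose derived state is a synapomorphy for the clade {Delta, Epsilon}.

III

Character polarity is set by the outgroup: the derived state is whichever differs from the outgroup's state, so for IV, V the derived state is 'no', and for the remaining characters it is 'yes'.
I (derived state 'yes') is unique to Delta (autapomorphy; uninformative for grouping).
II (derived state 'yes') is shared by all ingroup taxa — unites the whole ingroup.
Only Delta and Epsilon show the derived state 'yes' for III, supporting them as a clade.
IV (derived state 'no') is unique to Eta (autapomorphy; uninformative for grouping).
Only Delta, Epsilon, and Eta show the derived state 'no' for V, supporting them as a clade.
Most parsimonious ingroup topology: (((Delta,Epsilon),Eta),Beta).
The clade {Delta, Epsilon} is supported by III: its derived state 'yes' occurs in exactly those taxa and in no other taxon (including the outgroup).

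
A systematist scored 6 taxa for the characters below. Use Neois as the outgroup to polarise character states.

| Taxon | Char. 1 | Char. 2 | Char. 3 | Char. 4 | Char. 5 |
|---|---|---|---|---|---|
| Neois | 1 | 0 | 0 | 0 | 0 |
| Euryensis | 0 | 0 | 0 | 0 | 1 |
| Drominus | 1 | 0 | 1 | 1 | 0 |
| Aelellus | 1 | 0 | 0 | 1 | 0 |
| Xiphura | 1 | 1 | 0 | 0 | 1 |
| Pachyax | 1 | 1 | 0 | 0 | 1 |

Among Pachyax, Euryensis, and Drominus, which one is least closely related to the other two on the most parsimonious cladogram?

Drominus

Character polarity is set by the outgroup: the derived state is whichever differs from the outgroup's state, so for Char. 1 the derived state is '0', and for the remaining characters it is '1'.
Char. 1: derived state '0' in Euryensis only — an autapomorphy, so it tells us nothing about relationships among taxa.
Char. 2 (derived state '1') is shared by Pachyax and Xiphura — a synapomorphy uniting that clade.
Char. 3: derived state '1' in Drominus only — an autapomorphy, so it tells us nothing about relationships among taxa.
Char. 4 (derived state '1') is shared by Aelellus and Drominus — a synapomorphy uniting that clade.
Char. 5 (derived state '1') is shared by Euryensis, Pachyax, and Xiphura — a synapomorphy uniting that clade.
Most parsimonious ingroup topology: ((Euryensis,(Xiphura,Pachyax)),(Drominus,Aelellus)).
Euryensis and Pachyax share a more recent common ancestor with each other than either does with Drominus, so Drominus is the least closely related of the three.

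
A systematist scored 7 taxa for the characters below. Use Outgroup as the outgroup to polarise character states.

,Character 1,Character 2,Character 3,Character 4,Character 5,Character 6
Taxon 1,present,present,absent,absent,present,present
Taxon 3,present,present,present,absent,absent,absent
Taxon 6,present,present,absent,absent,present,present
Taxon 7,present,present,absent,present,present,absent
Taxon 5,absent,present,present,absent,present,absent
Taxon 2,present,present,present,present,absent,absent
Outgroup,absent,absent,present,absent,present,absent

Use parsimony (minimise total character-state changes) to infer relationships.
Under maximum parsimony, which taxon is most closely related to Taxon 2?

Character polarity is set by the outgroup: the derived state is whichever differs from the outgroup's state, so for Character 3, Character 5 the derived state is 'absent', and for the remaining characters it is 'present'.
Only Taxon 1, Taxon 2, Taxon 3, Taxon 6, and Taxon 7 show the derived state 'present' for Character 1, supporting them as a clade.
Character 2 (derived state 'present') is shared by all ingroup taxa — unites the whole ingroup.
Character 3: derived state 'absent' in Taxon 1, Taxon 6, and Taxon 7 only — synapomorphy for {Taxon 1, Taxon 6, Taxon 7}.
Character 4 (state 'present') occurs in Taxon 2 and Taxon 7 but conflicts with the nesting implied by the other characters — most parsimoniously interpreted as homoplasy.
Only Taxon 2 and Taxon 3 show the derived state 'absent' for Character 5, supporting them as a clade.
Character 6: derived state 'present' in Taxon 1 and Taxon 6 only — synapomorphy for {Taxon 1, Taxon 6}.
Most parsimonious ingroup topology: ((((Taxon 6,Taxon 1),Taxon 7),(Taxon 2,Taxon 3)),Taxon 5).
Taxon 2 and Taxon 3 form a cherry on this tree, so they are sister taxa.

Taxon 3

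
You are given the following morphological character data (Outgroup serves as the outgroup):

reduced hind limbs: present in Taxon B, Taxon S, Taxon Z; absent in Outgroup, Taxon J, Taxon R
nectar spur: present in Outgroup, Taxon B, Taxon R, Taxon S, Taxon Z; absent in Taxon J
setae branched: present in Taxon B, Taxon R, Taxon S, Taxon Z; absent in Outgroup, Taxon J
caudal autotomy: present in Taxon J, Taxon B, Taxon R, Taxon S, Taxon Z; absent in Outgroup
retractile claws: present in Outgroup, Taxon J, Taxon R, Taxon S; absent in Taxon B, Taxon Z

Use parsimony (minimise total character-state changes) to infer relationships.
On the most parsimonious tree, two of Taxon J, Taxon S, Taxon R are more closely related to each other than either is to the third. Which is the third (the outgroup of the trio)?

Taxon J

Character polarity is set by the outgroup: the derived state is whichever differs from the outgroup's state, so for nectar spur, retractile claws the derived state is 'absent', and for the remaining characters it is 'present'.
Only Taxon B, Taxon S, and Taxon Z show the derived state 'present' for reduced hind limbs, supporting them as a clade.
nectar spur: derived state 'absent' in Taxon J only — an autapomorphy, so it tells us nothing about relationships among taxa.
setae branched: derived state 'present' in Taxon B, Taxon R, Taxon S, and Taxon Z only — synapomorphy for {Taxon B, Taxon R, Taxon S, Taxon Z}.
caudal autotomy (derived state 'present') is shared by all ingroup taxa — unites the whole ingroup.
retractile claws: derived state 'absent' in Taxon B and Taxon Z only — synapomorphy for {Taxon B, Taxon Z}.
Most parsimonious ingroup topology: (Taxon J,(((Taxon B,Taxon Z),Taxon S),Taxon R)).
Taxon R and Taxon S share a more recent common ancestor with each other than either does with Taxon J, so Taxon J is the least closely related of the three.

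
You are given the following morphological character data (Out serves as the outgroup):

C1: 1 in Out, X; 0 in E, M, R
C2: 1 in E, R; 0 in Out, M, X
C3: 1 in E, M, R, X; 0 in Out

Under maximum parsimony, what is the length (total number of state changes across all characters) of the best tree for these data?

Character polarity is set by the outgroup: the derived state is whichever differs from the outgroup's state, so for C1 the derived state is '0', and for the remaining characters it is '1'.
C1 (derived state '0') is shared by E, M, and R — a synapomorphy uniting that clade.
C2 (derived state '1') is shared by E and R — a synapomorphy uniting that clade.
All ingroup taxa share the derived state '1' for C3; it defines the ingroup but does not resolve relationships within it.
Most parsimonious ingroup topology: (((E,R),M),X).
Changes per character on this tree: C1: 1; C2: 1; C3: 1.
Total = 3.

3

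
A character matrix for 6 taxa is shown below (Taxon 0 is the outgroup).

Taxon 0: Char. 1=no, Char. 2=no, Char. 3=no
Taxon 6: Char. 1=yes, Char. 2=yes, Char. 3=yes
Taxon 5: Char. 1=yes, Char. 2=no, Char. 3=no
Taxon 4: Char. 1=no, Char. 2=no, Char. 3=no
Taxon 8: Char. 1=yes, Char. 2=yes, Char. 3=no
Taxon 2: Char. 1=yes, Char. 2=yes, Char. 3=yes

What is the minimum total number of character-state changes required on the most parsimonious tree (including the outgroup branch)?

The outgroup has state 'no' for every character, so 'yes' is the derived state throughout.
Char. 1: derived state 'yes' in Taxon 2, Taxon 5, Taxon 6, and Taxon 8 only — synapomorphy for {Taxon 2, Taxon 5, Taxon 6, Taxon 8}.
Char. 2: derived state 'yes' in Taxon 2, Taxon 6, and Taxon 8 only — synapomorphy for {Taxon 2, Taxon 6, Taxon 8}.
Char. 3 (derived state 'yes') is shared by Taxon 2 and Taxon 6 — a synapomorphy uniting that clade.
Most parsimonious ingroup topology: ((((Taxon 6,Taxon 2),Taxon 8),Taxon 5),Taxon 4).
Changes per character on this tree: Char. 1: 1; Char. 2: 1; Char. 3: 1.
Total = 3.

3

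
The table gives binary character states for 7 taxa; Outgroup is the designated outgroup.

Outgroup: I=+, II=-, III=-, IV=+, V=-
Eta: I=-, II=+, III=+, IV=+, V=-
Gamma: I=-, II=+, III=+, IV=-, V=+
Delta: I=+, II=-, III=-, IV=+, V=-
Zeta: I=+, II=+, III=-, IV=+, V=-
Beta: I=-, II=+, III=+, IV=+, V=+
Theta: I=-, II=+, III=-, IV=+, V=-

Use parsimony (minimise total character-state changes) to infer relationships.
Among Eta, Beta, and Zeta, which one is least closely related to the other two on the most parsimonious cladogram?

Zeta

Character polarity is set by the outgroup: the derived state is whichever differs from the outgroup's state, so for I, IV the derived state is '-', and for the remaining characters it is '+'.
I: derived state '-' in Beta, Eta, Gamma, and Theta only — synapomorphy for {Beta, Eta, Gamma, Theta}.
II: derived state '+' in Beta, Eta, Gamma, Theta, and Zeta only — synapomorphy for {Beta, Eta, Gamma, Theta, Zeta}.
III: derived state '+' in Beta, Eta, and Gamma only — synapomorphy for {Beta, Eta, Gamma}.
IV (derived state '-') is unique to Gamma (autapomorphy; uninformative for grouping).
V (derived state '+') is shared by Beta and Gamma — a synapomorphy uniting that clade.
Most parsimonious ingroup topology: ((((Eta,(Gamma,Beta)),Theta),Zeta),Delta).
Eta and Beta share a more recent common ancestor with each other than either does with Zeta, so Zeta is the least closely related of the three.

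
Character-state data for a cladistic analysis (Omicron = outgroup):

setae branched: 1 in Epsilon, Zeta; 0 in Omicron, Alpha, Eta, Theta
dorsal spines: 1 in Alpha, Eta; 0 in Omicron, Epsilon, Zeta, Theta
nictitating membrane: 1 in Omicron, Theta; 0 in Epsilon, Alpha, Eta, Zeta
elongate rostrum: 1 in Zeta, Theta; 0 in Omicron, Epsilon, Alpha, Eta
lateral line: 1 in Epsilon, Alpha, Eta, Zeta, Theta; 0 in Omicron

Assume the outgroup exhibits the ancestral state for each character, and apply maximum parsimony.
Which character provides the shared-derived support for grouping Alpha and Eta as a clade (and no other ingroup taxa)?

dorsal spines

Character polarity is set by the outgroup: the derived state is whichever differs from the outgroup's state, so for nictitating membrane the derived state is '0', and for the remaining characters it is '1'.
Only Epsilon and Zeta show the derived state '1' for setae branched, supporting them as a clade.
dorsal spines (derived state '1') is shared by Alpha and Eta — a synapomorphy uniting that clade.
nictitating membrane (derived state '0') is shared by Alpha, Epsilon, Eta, and Zeta — a synapomorphy uniting that clade.
elongate rostrum groups Theta and Zeta, which is incompatible with the clades supported by the remaining characters; treating it as convergent (homoplasy) costs fewer steps than any alternative tree.
lateral line (derived state '1') is shared by all ingroup taxa — unites the whole ingroup.
Most parsimonious ingroup topology: (((Alpha,Eta),(Zeta,Epsilon)),Theta).
The clade {Alpha, Eta} is supported by dorsal spines: its derived state '1' occurs in exactly those taxa and in no other taxon (including the outgroup).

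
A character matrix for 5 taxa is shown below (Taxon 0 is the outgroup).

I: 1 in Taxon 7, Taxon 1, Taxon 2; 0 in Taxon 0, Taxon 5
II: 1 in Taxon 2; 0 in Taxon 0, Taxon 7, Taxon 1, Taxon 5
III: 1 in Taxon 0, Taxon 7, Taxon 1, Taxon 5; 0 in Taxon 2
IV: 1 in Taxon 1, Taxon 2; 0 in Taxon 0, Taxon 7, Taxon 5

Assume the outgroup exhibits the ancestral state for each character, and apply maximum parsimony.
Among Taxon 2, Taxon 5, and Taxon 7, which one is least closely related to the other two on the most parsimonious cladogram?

Taxon 5

Character polarity is set by the outgroup: the derived state is whichever differs from the outgroup's state, so for III the derived state is '0', and for the remaining characters it is '1'.
I: derived state '1' in Taxon 1, Taxon 2, and Taxon 7 only — synapomorphy for {Taxon 1, Taxon 2, Taxon 7}.
II: derived state '1' in Taxon 2 only — an autapomorphy, so it tells us nothing about relationships among taxa.
III: derived state '0' in Taxon 2 only — an autapomorphy, so it tells us nothing about relationships among taxa.
IV: derived state '1' in Taxon 1 and Taxon 2 only — synapomorphy for {Taxon 1, Taxon 2}.
Most parsimonious ingroup topology: ((Taxon 7,(Taxon 1,Taxon 2)),Taxon 5).
Taxon 7 and Taxon 2 share a more recent common ancestor with each other than either does with Taxon 5, so Taxon 5 is the least closely related of the three.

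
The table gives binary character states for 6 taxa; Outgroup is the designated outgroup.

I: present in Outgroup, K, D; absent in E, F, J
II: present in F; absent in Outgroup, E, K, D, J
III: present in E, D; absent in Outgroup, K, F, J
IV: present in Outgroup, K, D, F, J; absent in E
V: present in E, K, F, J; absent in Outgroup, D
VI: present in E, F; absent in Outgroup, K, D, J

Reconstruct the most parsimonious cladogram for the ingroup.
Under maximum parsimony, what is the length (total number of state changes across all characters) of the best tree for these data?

7

Character polarity is set by the outgroup: the derived state is whichever differs from the outgroup's state, so for I, IV the derived state is 'absent', and for the remaining characters it is 'present'.
Only E, F, and J show the derived state 'absent' for I, supporting them as a clade.
II (derived state 'present') is unique to F (autapomorphy; uninformative for grouping).
III (state 'present') occurs in D and E but conflicts with the nesting implied by the other characters — most parsimoniously interpreted as homoplasy.
IV: derived state 'absent' in E only — an autapomorphy, so it tells us nothing about relationships among taxa.
Only E, F, J, and K show the derived state 'present' for V, supporting them as a clade.
Only E and F show the derived state 'present' for VI, supporting them as a clade.
Most parsimonious ingroup topology: ((((E,F),J),K),D).
Changes per character on this tree: I: 1; II: 1; III: 2; IV: 1; V: 1; VI: 1.
Total = 7.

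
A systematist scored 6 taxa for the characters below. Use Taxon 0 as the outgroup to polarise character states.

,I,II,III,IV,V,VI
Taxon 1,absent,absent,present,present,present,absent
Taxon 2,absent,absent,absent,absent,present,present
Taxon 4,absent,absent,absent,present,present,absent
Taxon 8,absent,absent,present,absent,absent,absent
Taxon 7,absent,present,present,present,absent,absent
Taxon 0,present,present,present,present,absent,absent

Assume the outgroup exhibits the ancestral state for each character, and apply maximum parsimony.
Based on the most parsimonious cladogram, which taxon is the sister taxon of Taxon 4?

Taxon 2

Character polarity is set by the outgroup: the derived state is whichever differs from the outgroup's state, so for I, II, III, IV the derived state is 'absent', and for the remaining characters it is 'present'.
All ingroup taxa share the derived state 'absent' for I; it defines the ingroup but does not resolve relationships within it.
II (derived state 'absent') is shared by Taxon 1, Taxon 2, Taxon 4, and Taxon 8 — a synapomorphy uniting that clade.
III: derived state 'absent' in Taxon 2 and Taxon 4 only — synapomorphy for {Taxon 2, Taxon 4}.
IV groups Taxon 2 and Taxon 8, which is incompatible with the clades supported by the remaining characters; treating it as convergent (homoplasy) costs fewer steps than any alternative tree.
V: derived state 'present' in Taxon 1, Taxon 2, and Taxon 4 only — synapomorphy for {Taxon 1, Taxon 2, Taxon 4}.
VI (derived state 'present') is unique to Taxon 2 (autapomorphy; uninformative for grouping).
Most parsimonious ingroup topology: ((((Taxon 4,Taxon 2),Taxon 1),Taxon 8),Taxon 7).
Taxon 4 and Taxon 2 form a cherry on this tree, so they are sister taxa.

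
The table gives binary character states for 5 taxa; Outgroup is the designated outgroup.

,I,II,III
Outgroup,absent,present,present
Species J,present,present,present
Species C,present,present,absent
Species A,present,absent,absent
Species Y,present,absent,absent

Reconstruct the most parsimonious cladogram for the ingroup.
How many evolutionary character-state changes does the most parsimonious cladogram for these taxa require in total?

3

Character polarity is set by the outgroup: the derived state is whichever differs from the outgroup's state, so for II, III the derived state is 'absent', and for the remaining characters it is 'present'.
I (derived state 'present') is shared by all ingroup taxa — unites the whole ingroup.
II (derived state 'absent') is shared by Species A and Species Y — a synapomorphy uniting that clade.
Only Species A, Species C, and Species Y show the derived state 'absent' for III, supporting them as a clade.
Most parsimonious ingroup topology: (Species J,(Species C,(Species A,Species Y))).
Changes per character on this tree: I: 1; II: 1; III: 1.
Total = 3.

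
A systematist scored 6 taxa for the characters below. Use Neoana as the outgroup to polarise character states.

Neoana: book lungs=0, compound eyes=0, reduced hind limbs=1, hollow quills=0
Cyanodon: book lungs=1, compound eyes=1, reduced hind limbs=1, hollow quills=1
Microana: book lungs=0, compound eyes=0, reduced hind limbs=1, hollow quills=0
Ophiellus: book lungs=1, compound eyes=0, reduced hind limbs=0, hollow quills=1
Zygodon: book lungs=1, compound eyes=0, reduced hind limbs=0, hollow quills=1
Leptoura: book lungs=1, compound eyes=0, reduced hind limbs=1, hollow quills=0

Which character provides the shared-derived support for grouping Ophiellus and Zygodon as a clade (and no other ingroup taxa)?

reduced hind limbs

Character polarity is set by the outgroup: the derived state is whichever differs from the outgroup's state, so for reduced hind limbs the derived state is '0', and for the remaining characters it is '1'.
Only Cyanodon, Leptoura, Ophiellus, and Zygodon show the derived state '1' for book lungs, supporting them as a clade.
compound eyes: derived state '1' in Cyanodon only — an autapomorphy, so it tells us nothing about relationships among taxa.
Only Ophiellus and Zygodon show the derived state '0' for reduced hind limbs, supporting them as a clade.
hollow quills (derived state '1') is shared by Cyanodon, Ophiellus, and Zygodon — a synapomorphy uniting that clade.
Most parsimonious ingroup topology: (((Cyanodon,(Ophiellus,Zygodon)),Leptoura),Microana).
The clade {Ophiellus, Zygodon} is supported by reduced hind limbs: its derived state '0' occurs in exactly those taxa and in no other taxon (including the outgroup).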